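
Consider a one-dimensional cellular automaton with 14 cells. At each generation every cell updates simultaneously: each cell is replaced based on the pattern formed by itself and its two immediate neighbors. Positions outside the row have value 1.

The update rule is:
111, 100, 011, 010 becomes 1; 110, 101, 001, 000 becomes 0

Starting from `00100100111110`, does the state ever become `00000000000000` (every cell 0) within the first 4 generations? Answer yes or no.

10110110111100
00100100111010
10110110110010
00100100101010
generation 4 is 00100100101010, still not uniform 0

no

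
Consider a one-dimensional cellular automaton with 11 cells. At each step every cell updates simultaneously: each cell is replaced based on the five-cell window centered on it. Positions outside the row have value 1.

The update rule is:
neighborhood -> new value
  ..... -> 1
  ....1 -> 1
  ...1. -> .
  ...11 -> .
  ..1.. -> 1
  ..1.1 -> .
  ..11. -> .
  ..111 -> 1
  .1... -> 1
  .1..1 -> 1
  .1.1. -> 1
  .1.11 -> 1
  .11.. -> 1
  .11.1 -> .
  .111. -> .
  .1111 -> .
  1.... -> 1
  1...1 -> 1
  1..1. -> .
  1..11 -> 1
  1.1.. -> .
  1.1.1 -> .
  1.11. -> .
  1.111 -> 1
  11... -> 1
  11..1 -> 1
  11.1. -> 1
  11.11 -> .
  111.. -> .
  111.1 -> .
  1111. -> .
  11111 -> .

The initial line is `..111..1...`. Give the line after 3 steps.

11.111.111.

step 1: 111..1.111.
step 2: ...1..11...
step 3: 11.111.111.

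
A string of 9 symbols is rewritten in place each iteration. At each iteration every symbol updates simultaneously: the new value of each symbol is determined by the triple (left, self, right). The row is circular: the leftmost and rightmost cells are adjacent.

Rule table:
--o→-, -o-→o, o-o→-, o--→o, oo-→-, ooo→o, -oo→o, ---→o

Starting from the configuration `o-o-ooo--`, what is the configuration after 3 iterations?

o-o-oo-o-

o-o-oo-o-
o-o-o--o-
o-o-oo-o-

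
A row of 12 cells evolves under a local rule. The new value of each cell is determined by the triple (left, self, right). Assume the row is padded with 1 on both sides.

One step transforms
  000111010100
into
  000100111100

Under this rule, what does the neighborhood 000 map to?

0

At position 1 the neighborhood is 000; the next row has 0 there.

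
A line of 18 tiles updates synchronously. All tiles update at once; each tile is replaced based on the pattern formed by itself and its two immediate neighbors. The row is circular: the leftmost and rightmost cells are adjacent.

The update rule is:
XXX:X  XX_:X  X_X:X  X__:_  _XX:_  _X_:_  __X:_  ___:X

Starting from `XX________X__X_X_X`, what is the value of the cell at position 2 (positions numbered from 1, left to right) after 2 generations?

generation 1: XX_XXXXXX_____X_X_
generation 2: _XX_XXXXX_XXX__X_X
position 2 holds X

X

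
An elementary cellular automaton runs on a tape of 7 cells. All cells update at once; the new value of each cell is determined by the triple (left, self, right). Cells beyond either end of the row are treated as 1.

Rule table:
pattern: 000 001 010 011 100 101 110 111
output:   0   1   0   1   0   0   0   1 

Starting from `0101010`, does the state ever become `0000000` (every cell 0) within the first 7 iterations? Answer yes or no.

iteration 1: 0000000
all cells are 0 at iteration 1

yes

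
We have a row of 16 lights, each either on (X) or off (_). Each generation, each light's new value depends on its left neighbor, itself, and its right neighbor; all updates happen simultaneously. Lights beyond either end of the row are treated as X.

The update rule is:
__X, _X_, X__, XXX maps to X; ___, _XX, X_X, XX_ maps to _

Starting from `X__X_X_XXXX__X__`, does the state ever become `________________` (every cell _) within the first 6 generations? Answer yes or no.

_XXX_X__XX_XXXXX
__X__XXX____XXXX
XXXXX_X_X__X_XXX
XXXX__X_XXXX__XX
XXX_XXX__XX_XX_X
XX___X_XX_______
generation 6 is XX___X_XX_______, still not uniform _

no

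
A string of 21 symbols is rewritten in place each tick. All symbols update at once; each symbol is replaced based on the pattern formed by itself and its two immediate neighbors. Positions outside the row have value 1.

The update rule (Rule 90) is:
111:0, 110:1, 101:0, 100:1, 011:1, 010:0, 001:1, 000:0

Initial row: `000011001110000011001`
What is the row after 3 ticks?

tick 1: 100111111011000111111
tick 2: 111100001011101100000
tick 3: 000110010010101110001

000110010010101110001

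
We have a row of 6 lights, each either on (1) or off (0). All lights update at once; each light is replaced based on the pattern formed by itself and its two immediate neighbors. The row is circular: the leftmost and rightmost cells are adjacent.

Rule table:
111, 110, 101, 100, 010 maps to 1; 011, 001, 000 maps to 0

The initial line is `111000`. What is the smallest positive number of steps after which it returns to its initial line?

011100
001110
000111
100011
110001
111000

6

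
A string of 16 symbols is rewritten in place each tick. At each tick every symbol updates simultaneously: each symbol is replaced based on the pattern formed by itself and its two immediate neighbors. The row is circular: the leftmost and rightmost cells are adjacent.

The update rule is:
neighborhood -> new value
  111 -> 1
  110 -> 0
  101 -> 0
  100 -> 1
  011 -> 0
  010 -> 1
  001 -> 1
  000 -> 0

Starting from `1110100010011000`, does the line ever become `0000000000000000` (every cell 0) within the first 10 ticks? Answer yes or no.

no

0100110111100101
0111000011011101
0010100100001001
1110111110011111
1100011101101111
1010101000000111
0010101100001011
1110100010011000  (repeats tick 0; period 8)
tick 10: 0111000011011101
tick 10 is 0111000011011101, still not uniform 0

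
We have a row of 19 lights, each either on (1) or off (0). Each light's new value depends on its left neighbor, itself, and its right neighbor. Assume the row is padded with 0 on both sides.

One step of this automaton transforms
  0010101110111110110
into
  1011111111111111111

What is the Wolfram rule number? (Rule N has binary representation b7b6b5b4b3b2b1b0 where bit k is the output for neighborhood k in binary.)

position 7: 111 → 1  (bit 7 = 1)
position 8: 110 → 1  (bit 6 = 1)
position 3: 101 → 1  (bit 5 = 1)
position 18: 100 → 1  (bit 4 = 1)
position 6: 011 → 1  (bit 3 = 1)
position 2: 010 → 1  (bit 2 = 1)
position 1: 001 → 0  (bit 1 = 0)
position 0: 000 → 1  (bit 0 = 1)
bits b7..b0 = 11111101 = 253

253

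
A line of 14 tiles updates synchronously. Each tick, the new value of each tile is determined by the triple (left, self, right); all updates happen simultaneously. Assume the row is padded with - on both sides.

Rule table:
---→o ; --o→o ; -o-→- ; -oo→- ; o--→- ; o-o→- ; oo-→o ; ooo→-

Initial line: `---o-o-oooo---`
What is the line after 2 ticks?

--o-oooooo---o

ooo-------o-oo
--o-oooooo---o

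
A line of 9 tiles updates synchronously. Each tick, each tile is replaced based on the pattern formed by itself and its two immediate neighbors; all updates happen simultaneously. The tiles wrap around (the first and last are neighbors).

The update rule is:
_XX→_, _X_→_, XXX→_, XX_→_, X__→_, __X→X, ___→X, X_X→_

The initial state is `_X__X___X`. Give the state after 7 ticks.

___X__XX_
XXX__X___
____X__XX
_XXX__X__
X____X__X
__XXX__X_
XX____X__

XX____X__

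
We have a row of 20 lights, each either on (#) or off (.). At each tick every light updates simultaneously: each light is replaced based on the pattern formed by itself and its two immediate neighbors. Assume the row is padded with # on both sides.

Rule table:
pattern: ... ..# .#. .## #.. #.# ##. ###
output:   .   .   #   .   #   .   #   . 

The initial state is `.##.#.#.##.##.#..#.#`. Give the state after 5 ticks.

..#.#.#..#..#.##.#..
#.#.#.##.##.#..#.##.
#.#.#..#..#.##.#..#.
#.#.##.##.#..#.##.#.
#.#..#..#.##.#..#.#.

#.#..#..#.##.#..#.#.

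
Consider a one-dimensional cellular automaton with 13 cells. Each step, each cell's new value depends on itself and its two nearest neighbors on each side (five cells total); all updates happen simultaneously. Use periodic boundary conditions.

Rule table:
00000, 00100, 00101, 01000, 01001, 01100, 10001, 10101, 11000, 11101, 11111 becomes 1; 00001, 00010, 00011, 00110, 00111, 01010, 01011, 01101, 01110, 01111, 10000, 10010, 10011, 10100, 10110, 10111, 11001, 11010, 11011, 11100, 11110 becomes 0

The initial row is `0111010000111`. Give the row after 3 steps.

step 1: 0001001000001
step 2: 1101101101001
step 3: 0100000000100

0100000000100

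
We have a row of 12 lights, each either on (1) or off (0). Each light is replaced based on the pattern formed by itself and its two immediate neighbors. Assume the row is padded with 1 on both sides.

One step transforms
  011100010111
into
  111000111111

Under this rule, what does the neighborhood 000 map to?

0

At position 5 the neighborhood is 000; the next row has 0 there.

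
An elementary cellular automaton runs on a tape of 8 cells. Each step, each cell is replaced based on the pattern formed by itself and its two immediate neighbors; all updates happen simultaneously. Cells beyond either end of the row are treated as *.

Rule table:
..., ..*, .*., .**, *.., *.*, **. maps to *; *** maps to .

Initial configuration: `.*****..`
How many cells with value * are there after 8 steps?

5

step 1: **...***
step 2: .*****..  (repeats step 0; period 2)
step 8: .*****..
count of *: 5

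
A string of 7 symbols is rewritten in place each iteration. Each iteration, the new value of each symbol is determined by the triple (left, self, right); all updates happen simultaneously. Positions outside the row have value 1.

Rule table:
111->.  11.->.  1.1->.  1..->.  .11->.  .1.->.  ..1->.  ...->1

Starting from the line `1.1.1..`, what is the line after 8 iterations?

.11111.

iteration 1: .......
iteration 2: .11111.
iteration 3: .......  (repeats iteration 1; period 2)
iteration 8: .11111.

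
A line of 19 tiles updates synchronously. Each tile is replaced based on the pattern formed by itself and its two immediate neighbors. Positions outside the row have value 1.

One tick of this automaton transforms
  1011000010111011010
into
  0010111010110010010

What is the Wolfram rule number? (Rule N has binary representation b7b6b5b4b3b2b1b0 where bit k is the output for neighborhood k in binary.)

position 11: 111 → 1  (bit 7 = 1)
position 0: 110 → 0  (bit 6 = 0)
position 1: 101 → 0  (bit 5 = 0)
position 4: 100 → 1  (bit 4 = 1)
position 2: 011 → 1  (bit 3 = 1)
position 8: 010 → 1  (bit 2 = 1)
position 7: 001 → 0  (bit 1 = 0)
position 5: 000 → 1  (bit 0 = 1)
bits b7..b0 = 10011101 = 157

157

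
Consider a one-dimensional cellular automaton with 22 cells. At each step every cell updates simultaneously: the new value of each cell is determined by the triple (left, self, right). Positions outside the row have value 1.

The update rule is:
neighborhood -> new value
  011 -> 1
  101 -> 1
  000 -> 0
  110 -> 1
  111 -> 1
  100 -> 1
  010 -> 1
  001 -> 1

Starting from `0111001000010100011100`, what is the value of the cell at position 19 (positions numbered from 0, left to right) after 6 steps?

1

step 1: 1111111100111110111111
step 2: 1111111111111111111111
step 3: 1111111111111111111111  (fixed point — unchanged through step 6)
position 19 holds 1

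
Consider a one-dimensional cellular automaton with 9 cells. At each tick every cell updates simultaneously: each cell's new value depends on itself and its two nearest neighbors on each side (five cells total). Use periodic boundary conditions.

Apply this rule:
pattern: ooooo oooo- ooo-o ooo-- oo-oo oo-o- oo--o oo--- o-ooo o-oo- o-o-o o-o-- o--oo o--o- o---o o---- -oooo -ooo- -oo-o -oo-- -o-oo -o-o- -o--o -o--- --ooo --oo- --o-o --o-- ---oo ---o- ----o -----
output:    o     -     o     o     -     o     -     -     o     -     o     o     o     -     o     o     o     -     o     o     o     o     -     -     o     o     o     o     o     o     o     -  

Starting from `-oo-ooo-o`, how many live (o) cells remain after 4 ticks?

tick 1: o-o-o-ooo
tick 2: oooooooo-
tick 3: oooooo-o-
tick 4: oooo-oooo
count of o: 8

8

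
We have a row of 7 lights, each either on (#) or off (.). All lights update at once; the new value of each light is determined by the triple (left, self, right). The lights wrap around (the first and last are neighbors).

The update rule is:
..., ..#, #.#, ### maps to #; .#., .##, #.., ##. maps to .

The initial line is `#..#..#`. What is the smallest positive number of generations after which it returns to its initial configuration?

generation 1: ..#..#.
generation 2: ##..#..
generation 3: ...#..#
generation 4: .##..#.
generation 5: #...#..
generation 6: ..##..#
generation 7: .#...#.
generation 8: #..##..
generation 9: ..#...#
generation 10: .#..##.
generation 11: #..#...
generation 12: ..#..##
generation 13: .#..#..
generation 14: #..#..#

14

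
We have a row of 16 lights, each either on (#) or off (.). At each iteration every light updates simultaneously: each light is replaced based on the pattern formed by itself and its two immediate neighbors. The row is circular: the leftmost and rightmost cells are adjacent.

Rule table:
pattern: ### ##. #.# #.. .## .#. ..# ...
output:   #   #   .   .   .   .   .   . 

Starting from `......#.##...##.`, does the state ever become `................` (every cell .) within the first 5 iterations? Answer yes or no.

yes

.........#....#.
................
all cells are . at iteration 2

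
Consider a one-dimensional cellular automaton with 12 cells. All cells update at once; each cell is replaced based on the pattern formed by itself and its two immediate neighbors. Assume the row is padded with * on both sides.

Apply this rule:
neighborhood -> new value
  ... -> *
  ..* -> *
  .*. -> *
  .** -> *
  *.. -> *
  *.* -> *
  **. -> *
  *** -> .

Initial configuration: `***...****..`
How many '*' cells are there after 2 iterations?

7

..*****..***
***...****..
count of *: 7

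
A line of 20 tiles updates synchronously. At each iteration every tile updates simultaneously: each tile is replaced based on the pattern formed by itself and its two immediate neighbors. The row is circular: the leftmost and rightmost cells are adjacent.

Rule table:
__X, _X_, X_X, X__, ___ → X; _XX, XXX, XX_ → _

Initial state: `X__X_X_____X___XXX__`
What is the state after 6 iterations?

XXXXXXXXXXXXXXX___XX
_______________XXX__
XXXXXXXXXXXXXXX___XX  (repeats iteration 1; period 2)
iteration 6: _______________XXX__

_______________XXX__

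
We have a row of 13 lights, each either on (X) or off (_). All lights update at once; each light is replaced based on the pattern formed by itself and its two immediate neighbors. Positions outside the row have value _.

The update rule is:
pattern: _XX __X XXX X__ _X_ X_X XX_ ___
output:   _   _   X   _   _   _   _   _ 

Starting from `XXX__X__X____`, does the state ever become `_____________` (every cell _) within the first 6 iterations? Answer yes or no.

_X___________
_____________
all cells are _ at iteration 2

yes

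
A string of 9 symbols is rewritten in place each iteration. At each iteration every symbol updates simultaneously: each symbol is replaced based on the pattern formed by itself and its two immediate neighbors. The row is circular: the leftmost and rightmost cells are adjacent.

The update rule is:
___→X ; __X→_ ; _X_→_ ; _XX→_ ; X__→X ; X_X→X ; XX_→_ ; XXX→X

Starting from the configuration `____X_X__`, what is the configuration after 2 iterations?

iteration 1: XXX__X_XX
iteration 2: XX_X__X_X

XX_X__X_X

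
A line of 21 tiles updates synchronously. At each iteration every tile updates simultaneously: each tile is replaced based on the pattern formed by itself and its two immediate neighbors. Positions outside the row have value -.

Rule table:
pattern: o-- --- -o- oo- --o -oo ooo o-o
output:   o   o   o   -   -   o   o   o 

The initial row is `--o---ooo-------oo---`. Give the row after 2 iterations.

iteration 1: o-ooo-oo-oooooo-o-ooo
iteration 2: oooo-oo-oooooo-ooooo-

oooo-oo-oooooo-ooooo-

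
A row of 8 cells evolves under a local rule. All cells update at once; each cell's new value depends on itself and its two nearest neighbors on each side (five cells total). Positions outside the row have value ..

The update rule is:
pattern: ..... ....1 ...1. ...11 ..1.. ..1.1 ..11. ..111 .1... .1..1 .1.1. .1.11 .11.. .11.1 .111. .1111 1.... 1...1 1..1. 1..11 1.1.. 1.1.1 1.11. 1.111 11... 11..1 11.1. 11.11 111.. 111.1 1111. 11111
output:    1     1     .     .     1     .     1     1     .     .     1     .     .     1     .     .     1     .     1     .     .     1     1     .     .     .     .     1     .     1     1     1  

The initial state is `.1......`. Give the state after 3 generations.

1111.1..

generation 1: .1.11111
generation 2: .....11.
generation 3: 1111.1..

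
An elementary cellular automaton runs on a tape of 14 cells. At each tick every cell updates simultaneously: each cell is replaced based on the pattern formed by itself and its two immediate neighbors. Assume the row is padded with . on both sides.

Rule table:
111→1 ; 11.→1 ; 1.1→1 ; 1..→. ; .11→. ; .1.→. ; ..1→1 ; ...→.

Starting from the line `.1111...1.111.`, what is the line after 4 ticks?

.1.1.11.1.1...

tick 1: 1.111..1.1.11.
tick 2: .1.11.1.1.1.1.
tick 3: 1.1.11.1.1.1..
tick 4: .1.1.11.1.1...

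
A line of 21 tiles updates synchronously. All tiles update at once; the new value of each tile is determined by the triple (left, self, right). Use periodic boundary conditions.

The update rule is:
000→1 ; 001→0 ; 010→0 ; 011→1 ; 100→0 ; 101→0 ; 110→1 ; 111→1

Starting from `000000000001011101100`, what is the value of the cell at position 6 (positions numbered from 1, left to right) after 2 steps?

1

111111111100011101101
111111111101011101101
position 6 holds 1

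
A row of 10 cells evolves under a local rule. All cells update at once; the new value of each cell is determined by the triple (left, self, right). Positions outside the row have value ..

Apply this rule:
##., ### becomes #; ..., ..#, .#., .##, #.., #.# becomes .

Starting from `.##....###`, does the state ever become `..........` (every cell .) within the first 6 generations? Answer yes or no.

yes

generation 1: ..#.....##
generation 2: .........#
generation 3: ..........
all cells are . at generation 3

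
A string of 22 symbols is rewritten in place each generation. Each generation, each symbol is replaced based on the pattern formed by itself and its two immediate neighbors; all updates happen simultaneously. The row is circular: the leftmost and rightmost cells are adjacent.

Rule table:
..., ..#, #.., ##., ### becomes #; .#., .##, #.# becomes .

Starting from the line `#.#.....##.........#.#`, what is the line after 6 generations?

####.##.####..########

#..#####.##########...
.##.####..############
..#..#####.###########
##.##.####..##########
##..#..#####.#########
####.##.####..########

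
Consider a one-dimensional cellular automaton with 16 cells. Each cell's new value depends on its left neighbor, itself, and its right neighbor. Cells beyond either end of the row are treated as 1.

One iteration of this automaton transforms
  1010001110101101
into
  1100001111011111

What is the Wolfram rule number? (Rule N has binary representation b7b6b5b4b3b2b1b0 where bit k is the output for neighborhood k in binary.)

position 7: 111 → 1  (bit 7 = 1)
position 0: 110 → 1  (bit 6 = 1)
position 1: 101 → 1  (bit 5 = 1)
position 3: 100 → 0  (bit 4 = 0)
position 6: 011 → 1  (bit 3 = 1)
position 2: 010 → 0  (bit 2 = 0)
position 5: 001 → 0  (bit 1 = 0)
position 4: 000 → 0  (bit 0 = 0)
bits b7..b0 = 11101000 = 232

232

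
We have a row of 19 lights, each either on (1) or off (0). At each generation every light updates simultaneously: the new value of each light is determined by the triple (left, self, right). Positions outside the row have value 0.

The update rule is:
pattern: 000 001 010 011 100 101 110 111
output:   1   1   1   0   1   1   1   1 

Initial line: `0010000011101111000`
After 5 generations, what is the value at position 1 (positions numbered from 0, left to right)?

1111111101110111111
0111111110111011111
1011111111011101111
1101111111101110111
0110111111110111011
position 1 holds 1

1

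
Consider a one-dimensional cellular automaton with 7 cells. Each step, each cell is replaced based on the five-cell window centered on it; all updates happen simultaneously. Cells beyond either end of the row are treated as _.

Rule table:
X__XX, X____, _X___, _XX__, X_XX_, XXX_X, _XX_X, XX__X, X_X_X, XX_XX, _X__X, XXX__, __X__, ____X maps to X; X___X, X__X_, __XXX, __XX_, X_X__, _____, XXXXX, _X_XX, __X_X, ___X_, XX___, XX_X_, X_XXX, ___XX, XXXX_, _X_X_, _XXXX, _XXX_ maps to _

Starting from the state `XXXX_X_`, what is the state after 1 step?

___X__X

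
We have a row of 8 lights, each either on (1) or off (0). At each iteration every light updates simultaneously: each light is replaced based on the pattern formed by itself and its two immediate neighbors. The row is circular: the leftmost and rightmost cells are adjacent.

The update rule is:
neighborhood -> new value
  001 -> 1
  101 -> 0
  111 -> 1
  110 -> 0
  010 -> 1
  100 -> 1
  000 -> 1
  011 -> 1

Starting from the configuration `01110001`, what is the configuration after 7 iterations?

11011111

01101111
01001110
11111101
11111001
11110111
11100111
11011111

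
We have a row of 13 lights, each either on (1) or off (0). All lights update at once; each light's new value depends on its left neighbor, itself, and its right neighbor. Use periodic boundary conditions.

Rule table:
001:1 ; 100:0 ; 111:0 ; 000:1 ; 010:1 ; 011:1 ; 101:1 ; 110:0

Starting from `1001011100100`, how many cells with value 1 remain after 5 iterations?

8

iteration 1: 1011110001101
iteration 2: 0110000111011
iteration 3: 1100111100110
iteration 4: 1001100001101
iteration 5: 0011001111011
count of 1: 8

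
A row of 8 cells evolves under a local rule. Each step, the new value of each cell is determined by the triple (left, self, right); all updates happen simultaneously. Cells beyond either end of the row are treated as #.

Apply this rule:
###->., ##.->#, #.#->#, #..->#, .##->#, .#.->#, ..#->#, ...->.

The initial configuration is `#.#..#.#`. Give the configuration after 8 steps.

step 1: ########
step 2: ........
step 3: #......#
step 4: ##....##
step 5: .##..##.
step 6: ########  (repeats step 1; period 5)
step 8: #......#

#......#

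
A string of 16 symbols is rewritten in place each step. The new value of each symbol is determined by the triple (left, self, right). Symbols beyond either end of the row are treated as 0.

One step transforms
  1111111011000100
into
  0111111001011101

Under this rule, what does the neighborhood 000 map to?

At position 11 the neighborhood is 000; the next row has 1 there.

1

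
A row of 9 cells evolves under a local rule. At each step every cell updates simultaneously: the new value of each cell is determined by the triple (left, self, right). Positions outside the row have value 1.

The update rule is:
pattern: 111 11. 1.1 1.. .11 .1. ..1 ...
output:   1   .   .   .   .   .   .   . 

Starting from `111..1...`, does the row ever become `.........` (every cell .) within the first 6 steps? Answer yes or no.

yes

11.......
1........
.........
all cells are . at step 3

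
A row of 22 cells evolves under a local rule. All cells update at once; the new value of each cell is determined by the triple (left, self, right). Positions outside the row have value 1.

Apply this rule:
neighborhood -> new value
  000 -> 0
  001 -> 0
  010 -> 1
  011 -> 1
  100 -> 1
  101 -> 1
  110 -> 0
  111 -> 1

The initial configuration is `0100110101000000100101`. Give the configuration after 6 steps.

1110101111100000110111
1101111111010000101111
1011111110111000111111
0111111101110100111111
1111111011101110111111
1111110111011101111111

1111110111011101111111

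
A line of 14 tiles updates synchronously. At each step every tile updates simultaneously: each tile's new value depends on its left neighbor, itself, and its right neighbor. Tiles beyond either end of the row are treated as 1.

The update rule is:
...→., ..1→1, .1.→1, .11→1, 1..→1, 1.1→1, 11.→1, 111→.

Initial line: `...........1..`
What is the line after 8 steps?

..11.111111111

1.........1111
11.......11...
.11.....1111.1
1111...11..111
...11.111111..
1.11111....111
111...11..11..
..11.111111111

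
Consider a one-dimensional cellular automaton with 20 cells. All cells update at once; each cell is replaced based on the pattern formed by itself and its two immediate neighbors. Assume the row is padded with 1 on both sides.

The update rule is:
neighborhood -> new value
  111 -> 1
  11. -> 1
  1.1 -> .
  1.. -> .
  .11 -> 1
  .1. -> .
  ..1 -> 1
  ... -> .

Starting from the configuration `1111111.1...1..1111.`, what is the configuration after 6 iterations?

1111111....1..11111.
1111111...1..111111.
1111111..1..1111111.
1111111.1..11111111.
1111111...111111111.
1111111..1111111111.

1111111..1111111111.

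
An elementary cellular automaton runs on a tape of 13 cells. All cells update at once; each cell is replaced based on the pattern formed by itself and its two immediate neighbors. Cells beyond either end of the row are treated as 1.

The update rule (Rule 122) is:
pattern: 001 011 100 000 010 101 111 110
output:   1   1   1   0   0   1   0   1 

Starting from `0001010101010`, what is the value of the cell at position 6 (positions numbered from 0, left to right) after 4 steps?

step 1: 1010101010101
step 2: 1101010101011
step 3: 0110101010110
step 4: 1111010101111
position 6 holds 0

0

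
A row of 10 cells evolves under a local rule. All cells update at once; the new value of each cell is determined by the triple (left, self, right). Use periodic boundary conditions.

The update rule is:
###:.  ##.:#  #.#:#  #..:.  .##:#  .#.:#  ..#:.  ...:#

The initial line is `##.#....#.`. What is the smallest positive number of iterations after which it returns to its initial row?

####.##.##
...######.
##.#....#.

3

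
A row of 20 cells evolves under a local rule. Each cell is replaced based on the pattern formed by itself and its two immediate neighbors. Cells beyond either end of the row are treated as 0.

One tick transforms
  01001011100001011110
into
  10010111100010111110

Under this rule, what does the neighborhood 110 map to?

At position 8 the neighborhood is 110; the next row has 1 there.

1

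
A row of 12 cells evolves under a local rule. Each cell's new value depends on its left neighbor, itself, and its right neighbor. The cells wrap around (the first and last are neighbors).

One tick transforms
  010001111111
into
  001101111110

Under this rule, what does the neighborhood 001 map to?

0

At position 4 the neighborhood is 001; the next row has 0 there.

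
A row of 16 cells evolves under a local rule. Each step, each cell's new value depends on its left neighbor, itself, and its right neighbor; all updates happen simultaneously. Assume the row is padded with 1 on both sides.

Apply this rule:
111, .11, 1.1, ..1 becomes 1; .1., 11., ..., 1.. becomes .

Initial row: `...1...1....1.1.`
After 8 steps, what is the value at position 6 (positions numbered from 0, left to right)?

1

..1...1....1.1.1
.1...1....1.1.11
1...1....1.1.111
...1....1.1.1111
..1....1.1.11111
.1....1.1.111111
1....1.1.1111111
....1.1.11111111
position 6 holds 1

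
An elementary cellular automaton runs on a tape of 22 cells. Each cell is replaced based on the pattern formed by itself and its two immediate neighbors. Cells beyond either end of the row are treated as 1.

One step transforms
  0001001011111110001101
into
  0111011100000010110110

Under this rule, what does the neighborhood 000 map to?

At position 1 the neighborhood is 000; the next row has 1 there.

1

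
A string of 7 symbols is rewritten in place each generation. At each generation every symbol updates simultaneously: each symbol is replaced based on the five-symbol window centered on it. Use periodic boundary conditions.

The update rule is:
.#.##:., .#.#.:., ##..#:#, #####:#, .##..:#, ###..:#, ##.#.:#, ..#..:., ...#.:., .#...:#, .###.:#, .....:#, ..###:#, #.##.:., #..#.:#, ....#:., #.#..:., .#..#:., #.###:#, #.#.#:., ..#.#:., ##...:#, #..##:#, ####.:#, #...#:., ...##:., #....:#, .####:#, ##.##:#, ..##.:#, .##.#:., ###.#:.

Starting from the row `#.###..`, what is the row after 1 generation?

..#####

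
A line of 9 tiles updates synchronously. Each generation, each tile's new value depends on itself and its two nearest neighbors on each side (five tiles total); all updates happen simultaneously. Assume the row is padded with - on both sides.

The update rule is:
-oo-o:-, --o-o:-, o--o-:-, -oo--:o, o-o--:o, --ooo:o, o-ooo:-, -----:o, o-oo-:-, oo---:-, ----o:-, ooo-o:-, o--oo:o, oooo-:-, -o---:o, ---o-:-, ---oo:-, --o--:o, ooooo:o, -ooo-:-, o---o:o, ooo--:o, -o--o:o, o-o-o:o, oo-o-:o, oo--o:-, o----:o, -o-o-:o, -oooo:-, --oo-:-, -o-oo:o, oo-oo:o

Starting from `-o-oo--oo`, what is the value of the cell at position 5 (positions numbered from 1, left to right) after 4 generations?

o

--o-o-o-o
---oooooo
o--o-oo-o
oo--o--oo
position 5 holds o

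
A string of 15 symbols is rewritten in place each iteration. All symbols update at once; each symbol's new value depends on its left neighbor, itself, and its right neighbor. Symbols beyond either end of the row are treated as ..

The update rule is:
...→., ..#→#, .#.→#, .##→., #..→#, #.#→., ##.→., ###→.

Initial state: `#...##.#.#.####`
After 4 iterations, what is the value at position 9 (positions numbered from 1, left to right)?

.

##.#...#.#.....
...##.##.##....
..#........#...
.###......###..
position 9 holds .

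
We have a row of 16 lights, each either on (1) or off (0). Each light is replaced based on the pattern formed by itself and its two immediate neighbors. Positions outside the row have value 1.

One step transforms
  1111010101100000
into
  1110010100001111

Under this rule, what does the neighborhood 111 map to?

1

At position 0 the neighborhood is 111; the next row has 1 there.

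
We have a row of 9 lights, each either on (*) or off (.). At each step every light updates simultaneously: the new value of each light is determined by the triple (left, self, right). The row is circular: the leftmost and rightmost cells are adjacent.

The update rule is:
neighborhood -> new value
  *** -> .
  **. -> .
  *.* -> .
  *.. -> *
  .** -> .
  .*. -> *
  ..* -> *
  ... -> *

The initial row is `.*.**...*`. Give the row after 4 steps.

step 1: .*...****
step 2: .****....
step 3: *....****
step 4: .****....

.****....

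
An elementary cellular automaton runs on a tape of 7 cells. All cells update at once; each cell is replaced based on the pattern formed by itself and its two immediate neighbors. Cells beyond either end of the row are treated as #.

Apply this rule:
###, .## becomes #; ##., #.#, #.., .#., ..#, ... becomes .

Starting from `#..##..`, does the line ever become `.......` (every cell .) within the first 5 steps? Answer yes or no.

step 1: ...#...
step 2: .......
all cells are . at step 2

yes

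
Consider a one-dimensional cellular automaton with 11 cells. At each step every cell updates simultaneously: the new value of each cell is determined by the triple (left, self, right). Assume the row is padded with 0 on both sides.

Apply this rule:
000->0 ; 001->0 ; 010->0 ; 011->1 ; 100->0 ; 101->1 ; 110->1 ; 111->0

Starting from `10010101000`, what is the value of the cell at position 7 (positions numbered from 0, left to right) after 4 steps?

0

00001010000
00000100000
00000000000
00000000000
position 7 holds 0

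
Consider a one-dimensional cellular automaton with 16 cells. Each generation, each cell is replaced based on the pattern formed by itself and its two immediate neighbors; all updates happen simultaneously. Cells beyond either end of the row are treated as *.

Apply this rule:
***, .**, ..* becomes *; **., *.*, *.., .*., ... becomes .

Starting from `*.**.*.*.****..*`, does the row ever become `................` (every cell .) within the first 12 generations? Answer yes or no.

..*......***..**
.*......***..***
.......***..****
......***..*****
.....***..******
....***..*******
...***..********
..***..*********
.***..**********
.**..***********
.*..************
...*************
generation 12 is ...*************, still not uniform .

no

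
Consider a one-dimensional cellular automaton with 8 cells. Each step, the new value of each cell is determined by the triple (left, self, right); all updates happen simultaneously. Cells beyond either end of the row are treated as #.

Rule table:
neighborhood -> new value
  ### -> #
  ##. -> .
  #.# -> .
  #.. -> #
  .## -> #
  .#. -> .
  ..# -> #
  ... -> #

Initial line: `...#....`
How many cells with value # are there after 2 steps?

step 1: ###.####
step 2: ##..####
count of #: 6

6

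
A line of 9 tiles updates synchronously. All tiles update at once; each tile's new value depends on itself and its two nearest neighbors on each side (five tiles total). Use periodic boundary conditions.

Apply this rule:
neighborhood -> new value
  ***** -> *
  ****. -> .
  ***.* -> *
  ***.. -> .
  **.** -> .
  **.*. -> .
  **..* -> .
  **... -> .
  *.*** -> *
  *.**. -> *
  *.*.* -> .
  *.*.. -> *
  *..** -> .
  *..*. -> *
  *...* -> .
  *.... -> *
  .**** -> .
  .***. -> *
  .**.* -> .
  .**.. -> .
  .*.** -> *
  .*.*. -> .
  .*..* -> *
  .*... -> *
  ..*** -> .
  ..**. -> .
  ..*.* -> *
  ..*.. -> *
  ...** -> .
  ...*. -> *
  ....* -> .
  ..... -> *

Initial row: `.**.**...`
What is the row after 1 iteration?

....*..*.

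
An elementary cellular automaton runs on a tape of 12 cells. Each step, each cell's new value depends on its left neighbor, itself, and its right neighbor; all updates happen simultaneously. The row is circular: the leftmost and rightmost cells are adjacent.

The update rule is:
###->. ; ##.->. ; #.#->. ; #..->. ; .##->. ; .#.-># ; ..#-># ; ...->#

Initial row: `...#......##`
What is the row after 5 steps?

...#########

step 1: .###.#####..
step 2: #..........#
step 3: ..#########.
step 4: ##..........
step 5: ...#########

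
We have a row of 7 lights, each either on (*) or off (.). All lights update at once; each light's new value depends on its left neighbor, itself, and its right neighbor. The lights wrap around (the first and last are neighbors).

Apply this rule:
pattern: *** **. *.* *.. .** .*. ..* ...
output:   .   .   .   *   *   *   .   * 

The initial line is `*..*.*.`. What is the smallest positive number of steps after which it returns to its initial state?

**.*.*.
*..*.*.

2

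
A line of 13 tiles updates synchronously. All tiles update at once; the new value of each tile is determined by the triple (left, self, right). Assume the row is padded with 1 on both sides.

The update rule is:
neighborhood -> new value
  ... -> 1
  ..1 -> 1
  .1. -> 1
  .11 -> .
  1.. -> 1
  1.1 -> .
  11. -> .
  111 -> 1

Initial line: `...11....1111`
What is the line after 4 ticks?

.1111111.1...

tick 1: 111..1111.111
tick 2: 11.11.11...11
tick 3: 1.......111.1
tick 4: .1111111.1...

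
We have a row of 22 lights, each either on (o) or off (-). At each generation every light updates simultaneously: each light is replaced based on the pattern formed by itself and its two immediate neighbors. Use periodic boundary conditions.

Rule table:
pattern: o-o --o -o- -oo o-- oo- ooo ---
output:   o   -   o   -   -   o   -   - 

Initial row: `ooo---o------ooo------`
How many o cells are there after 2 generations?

3

--o---o--------o------
--o---o--------o------
count of o: 3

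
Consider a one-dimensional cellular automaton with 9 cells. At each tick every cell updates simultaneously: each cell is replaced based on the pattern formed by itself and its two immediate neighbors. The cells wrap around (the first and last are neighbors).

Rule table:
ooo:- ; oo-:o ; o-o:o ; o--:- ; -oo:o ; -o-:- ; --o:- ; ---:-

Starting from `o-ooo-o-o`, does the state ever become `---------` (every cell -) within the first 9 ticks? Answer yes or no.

yes

ooo-oo-oo
--oooooo-
--o----o-
---------
all cells are - at tick 4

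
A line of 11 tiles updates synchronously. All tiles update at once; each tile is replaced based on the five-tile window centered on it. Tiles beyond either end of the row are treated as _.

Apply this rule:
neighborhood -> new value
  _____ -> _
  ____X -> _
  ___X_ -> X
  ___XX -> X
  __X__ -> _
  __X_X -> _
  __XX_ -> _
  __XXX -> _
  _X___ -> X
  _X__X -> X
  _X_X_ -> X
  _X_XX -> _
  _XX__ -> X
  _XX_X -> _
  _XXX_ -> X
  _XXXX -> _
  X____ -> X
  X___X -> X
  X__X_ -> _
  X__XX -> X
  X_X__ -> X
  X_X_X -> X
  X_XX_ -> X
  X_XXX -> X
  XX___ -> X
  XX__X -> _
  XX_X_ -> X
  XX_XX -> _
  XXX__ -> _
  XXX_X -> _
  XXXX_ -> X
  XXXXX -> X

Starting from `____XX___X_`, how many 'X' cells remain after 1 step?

6

___X_XXXX_X
count of X: 6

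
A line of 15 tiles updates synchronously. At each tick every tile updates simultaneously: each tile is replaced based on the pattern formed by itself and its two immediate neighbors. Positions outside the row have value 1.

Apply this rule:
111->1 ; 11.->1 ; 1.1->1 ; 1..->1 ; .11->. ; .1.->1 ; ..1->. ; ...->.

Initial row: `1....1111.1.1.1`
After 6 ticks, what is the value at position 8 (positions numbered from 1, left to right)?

.

tick 1: 11....11111111.
tick 2: 111....11111111
tick 3: 1111....1111111
tick 4: 11111....111111
tick 5: 111111....11111
tick 6: 1111111....1111
position 8 holds .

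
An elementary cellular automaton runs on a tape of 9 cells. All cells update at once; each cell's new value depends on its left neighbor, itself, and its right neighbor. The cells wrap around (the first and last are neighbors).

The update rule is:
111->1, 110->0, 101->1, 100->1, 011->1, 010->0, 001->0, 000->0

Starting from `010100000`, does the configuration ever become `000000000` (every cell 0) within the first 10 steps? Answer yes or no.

step 1: 001010000
step 2: 000101000
step 3: 000010100
step 4: 000001010
step 5: 000000101
step 6: 100000010
step 7: 010000001
step 8: 101000000
step 9: 010100000  (repeats step 0; period 9)
step 10: 001010000
step 10 is 001010000, still not uniform 0

no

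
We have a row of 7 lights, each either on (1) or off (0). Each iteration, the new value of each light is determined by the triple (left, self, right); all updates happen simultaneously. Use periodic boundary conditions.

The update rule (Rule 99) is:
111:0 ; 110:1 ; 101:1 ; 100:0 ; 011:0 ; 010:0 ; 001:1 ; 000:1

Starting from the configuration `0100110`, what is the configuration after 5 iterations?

0101001

1001010
0010101
0101010
1010100
0101001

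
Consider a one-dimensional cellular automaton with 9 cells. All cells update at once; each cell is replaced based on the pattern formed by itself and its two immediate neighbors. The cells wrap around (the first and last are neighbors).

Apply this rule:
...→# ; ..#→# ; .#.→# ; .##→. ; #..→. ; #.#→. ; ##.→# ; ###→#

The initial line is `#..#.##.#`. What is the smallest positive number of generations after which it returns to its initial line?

#.##..#..
#..#.##.#

2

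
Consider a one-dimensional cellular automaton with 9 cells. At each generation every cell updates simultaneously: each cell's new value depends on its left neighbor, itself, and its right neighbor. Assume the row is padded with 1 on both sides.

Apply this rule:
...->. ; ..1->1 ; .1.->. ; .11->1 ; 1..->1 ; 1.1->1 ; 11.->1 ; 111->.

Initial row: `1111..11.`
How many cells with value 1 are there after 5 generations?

6

generation 1: ...111111
generation 2: 1.11.....
generation 3: 11111...1
generation 4: ....11.11
generation 5: 1..11111.
count of 1: 6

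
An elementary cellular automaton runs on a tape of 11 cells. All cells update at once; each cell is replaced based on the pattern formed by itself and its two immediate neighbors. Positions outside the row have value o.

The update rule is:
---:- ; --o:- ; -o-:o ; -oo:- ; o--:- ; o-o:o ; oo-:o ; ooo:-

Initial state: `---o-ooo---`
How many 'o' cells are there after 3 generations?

2

generation 1: ---oo--o---
generation 2: ----o--o---
generation 3: ----o--o---
count of o: 2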